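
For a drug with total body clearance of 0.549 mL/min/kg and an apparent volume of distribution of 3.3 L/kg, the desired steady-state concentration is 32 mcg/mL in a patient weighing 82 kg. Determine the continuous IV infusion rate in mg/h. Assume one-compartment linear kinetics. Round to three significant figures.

86.4 mg/h

CL = 0.549 mL/min/kg × 82 kg = 45.02 mL/min = 45.02 × 60/1000 = 2.701 L/h
At steady state, infusion rate equals elimination rate: rate in = CL × Css.
Infusion rate = CL · Css = 2.701 L/h × 32 mg/L = 86.43 mg/h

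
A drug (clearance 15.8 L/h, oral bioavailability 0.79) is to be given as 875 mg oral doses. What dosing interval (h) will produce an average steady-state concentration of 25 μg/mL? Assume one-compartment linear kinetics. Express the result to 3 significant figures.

1.75 h

F·D/τ = CL·Css → τ = F·D / (CL·Css).
τ = 0.79 × 875 / (15.8 × 25) = 1.750 h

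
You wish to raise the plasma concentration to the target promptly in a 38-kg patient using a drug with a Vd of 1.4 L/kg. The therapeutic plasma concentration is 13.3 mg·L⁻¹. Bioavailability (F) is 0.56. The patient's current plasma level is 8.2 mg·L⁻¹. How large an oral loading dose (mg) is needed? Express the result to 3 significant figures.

Vd(total) = 38 kg × 1.4 L/kg = 53.20 L
Concentration deficit ΔC = 13.3 − 8.2 = 5.100 mg/L
LD = Vd × ΔC / F = 53.20 × 5.100 / 0.56 = 484.5 mg

485 mg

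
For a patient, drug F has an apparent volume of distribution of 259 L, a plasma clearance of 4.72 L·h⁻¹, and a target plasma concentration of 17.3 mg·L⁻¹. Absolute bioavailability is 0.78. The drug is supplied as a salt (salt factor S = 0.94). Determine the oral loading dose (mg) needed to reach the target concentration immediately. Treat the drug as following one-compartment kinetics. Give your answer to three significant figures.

6110 mg

The loading dose fills Vd to the target concentration.
LD = Vd × C / F / S = 259.0 × 17.30 / 0.78 / 0.94 = 6111 mg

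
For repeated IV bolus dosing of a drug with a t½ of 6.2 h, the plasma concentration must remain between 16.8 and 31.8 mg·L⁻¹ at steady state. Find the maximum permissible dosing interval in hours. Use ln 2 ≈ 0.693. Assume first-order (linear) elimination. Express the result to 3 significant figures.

5.71 h

k = 0.693 / t½ = 0.693 / 6.2 = 0.1118 h⁻¹
Between IV bolus doses, concentration decays as C = C₀·e^(−kτ), so C_peak/C_trough = e^(kτ).
τ_max = ln(C_peak/C_trough) / k = ln(31.8/16.8) / 0.1118 = 0.6381 / 0.1118 = 5.708 h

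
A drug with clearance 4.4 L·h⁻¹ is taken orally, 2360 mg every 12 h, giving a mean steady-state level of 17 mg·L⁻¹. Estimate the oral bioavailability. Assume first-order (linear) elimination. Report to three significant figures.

F·D/τ = CL·Css at steady state → F = CL·Css·τ / D.
F = 4.4 × 17 × 12 / 2360 = 0.380

0.380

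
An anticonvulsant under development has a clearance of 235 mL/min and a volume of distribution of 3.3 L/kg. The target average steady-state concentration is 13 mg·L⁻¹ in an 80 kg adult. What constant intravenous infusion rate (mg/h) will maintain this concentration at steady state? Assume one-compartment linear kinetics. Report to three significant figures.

Convert clearance: 235 mL/min × 60 min/h ÷ 1000 mL/L = 14.10 L/h
Vd does not affect the maintenance rate; only clearance governs steady-state input.
Infusion rate = CL · Css = 14.10 L/h × 13 mg/L = 183.3 mg/h

183 mg/h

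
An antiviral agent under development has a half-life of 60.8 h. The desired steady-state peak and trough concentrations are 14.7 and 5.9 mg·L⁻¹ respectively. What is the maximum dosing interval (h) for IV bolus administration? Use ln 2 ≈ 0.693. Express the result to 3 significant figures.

k = 0.693 / t½ = 0.693 / 60.8 = 0.01140 h⁻¹
Between IV bolus doses, concentration decays as C = C₀·e^(−kτ), so C_peak/C_trough = e^(kτ).
τ_max = ln(C_peak/C_trough) / k = ln(14.7/5.9) / 0.01140 = 0.9129 / 0.01140 = 80.08 h

80.1 h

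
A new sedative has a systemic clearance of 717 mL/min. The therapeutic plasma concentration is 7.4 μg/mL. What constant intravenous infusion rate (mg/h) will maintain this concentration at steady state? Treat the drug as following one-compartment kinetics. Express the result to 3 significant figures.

CL = 717 mL/min = 717 × 0.06 = 43.02 L/h
At steady state, infusion rate equals elimination rate: rate in = CL × Css.
Rate = CL × Css = 43.02 × 7.4 = 318.3 mg/h

318 mg/h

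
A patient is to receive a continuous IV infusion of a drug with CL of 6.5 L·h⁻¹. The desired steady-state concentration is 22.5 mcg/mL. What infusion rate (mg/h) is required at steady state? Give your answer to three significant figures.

146 mg/h

Rate = CL × Css = 6.500 × 22.5 = 146.3 mg/h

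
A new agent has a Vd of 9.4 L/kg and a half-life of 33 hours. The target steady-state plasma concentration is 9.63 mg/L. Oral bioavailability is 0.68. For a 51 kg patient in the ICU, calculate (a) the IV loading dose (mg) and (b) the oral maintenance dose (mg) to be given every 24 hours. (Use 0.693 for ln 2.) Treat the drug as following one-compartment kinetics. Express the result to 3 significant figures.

Vd(total) = 51 kg × 9.4 L/kg = 479.4 L
LD = Vd × C = 479.4 × 9.63 = 4617 mg
CL = 0.693 × Vd / t½ = 0.693 × 479.4 / 33 = 10.07 L/h
D = CL × Css × τ / F = 10.07 × 9.63 × 24 / 0.68 = 3423 mg

(a) 4620 mg; (b) 3420 mg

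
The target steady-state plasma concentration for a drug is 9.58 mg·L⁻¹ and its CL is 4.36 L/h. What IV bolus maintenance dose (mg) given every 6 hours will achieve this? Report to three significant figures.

At steady state, dose per interval replaces the amount cleared in that interval: D/τ = CL·Css.
D = CL × Css × τ = 4.360 × 9.58 × 6 = 250.6 mg

251 mg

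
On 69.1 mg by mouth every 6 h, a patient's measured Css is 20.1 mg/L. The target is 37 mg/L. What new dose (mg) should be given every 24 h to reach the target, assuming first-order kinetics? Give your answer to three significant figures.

509 mg

For first-order elimination, Css ∝ F·D/(CL·τ); F and CL are unchanged, so Css ∝ D/τ.
D₂ = D₁ × (Css,target / Css,current) × (τ₂/τ₁) = 69.1 × (37/20.1) × (24/6) = 508.8 mg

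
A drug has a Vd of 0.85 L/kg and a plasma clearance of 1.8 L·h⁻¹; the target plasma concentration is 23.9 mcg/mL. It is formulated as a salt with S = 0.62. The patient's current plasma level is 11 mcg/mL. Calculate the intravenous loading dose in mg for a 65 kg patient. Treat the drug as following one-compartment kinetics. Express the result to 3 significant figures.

Vd = 0.85 L/kg × 65 kg = 55.25 L
The loading dose fills Vd to the target concentration.
Concentration deficit ΔC = 23.9 − 11 = 12.90 mg/L
LD = Vd × ΔC / S = 55.25 × 12.90 / 0.62 = 1150 mg

1150 mg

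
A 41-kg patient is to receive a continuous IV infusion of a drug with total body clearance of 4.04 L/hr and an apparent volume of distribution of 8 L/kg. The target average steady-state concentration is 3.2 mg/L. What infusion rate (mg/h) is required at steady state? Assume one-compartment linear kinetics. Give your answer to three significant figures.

12.9 mg/h

Vd does not affect the maintenance rate; only clearance governs steady-state input.
R₀ = 4.040 × 3.2 = 12.93 mg/h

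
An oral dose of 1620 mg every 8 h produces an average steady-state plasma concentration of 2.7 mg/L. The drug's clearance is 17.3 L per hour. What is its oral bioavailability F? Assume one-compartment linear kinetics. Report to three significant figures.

0.231

F·D/τ = CL·Css at steady state → F = CL·Css·τ / D.
F = 17.3 × 2.7 × 8 / 1620 = 0.231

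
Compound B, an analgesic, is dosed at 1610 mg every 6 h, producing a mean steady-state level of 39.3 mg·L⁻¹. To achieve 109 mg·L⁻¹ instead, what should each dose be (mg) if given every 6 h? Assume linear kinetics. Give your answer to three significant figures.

4470 mg

For first-order elimination, Css ∝ F·D/(CL·τ); F and CL are unchanged, so Css ∝ D/τ.
D₂ = D₁ × (Css,target / Css,current) = 1610 × 109/39.3 = 4465 mg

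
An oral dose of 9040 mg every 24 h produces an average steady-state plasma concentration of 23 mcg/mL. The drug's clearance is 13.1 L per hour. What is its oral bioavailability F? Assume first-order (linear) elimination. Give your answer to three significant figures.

0.800

F·D/τ = CL·Css at steady state → F = CL·Css·τ / D.
F = 13.1 × 23 × 24 / 9040 = 0.800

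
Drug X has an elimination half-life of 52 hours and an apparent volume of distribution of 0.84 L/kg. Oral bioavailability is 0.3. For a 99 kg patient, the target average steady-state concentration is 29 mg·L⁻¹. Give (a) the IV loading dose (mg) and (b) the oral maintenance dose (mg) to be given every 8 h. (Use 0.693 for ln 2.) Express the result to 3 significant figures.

Vd = 0.84 L/kg × 99 kg = 83.16 L
LD = Vd × C = 83.16 × 29 = 2412 mg
CL = 0.693 × Vd / t½ = 0.693 × 83.16 / 52 = 1.108 L/h
D = CL × Css × τ / F = 1.108 × 29 × 8 / 0.3 = 856.9 mg

(a) 2410 mg; (b) 857 mg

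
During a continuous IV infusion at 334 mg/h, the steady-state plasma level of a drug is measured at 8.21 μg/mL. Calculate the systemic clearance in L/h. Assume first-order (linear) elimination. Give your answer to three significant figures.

At steady state, infusion rate = CL × Css, so CL = rate / Css.
CL = 334 / 8.21 = 40.68 L/h

40.7 L/h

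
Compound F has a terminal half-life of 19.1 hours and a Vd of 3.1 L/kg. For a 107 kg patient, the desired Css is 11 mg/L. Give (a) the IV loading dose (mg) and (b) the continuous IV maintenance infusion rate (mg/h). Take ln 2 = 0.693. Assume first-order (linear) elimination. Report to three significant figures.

(a) 3650 mg; (b) 132 mg/h

Total Vd = 3.1 × 107 = 331.7 L
LD = Vd × C = 331.7 × 11 = 3649 mg
CL = 0.693 × Vd / t½ = 0.693 × 331.7 / 19.1 = 12.03 L/h
Infusion rate = CL × Css = 12.03 × 11 = 132.3 mg/h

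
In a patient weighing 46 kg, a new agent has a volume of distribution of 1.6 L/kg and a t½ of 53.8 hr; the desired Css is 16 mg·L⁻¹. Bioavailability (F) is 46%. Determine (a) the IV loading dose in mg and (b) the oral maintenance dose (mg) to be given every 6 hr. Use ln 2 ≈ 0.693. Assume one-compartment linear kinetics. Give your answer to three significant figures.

(a) 1180 mg; (b) 198 mg

Total Vd = 1.6 × 46 = 73.60 L
LD = Vd × C = 73.60 × 16 = 1178 mg
CL = 0.693 × Vd / t½ = 0.693 × 73.60 / 53.8 = 0.9480 L/h
D = CL × Css × τ / F = 0.9480 × 16 × 6 / 0.46 = 197.8 mg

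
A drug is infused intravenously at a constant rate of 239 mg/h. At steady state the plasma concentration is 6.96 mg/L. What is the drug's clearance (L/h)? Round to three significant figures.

34.3 L/h

At steady state, infusion rate = CL × Css, so CL = rate / Css.
CL = 239 / 6.96 = 34.34 L/h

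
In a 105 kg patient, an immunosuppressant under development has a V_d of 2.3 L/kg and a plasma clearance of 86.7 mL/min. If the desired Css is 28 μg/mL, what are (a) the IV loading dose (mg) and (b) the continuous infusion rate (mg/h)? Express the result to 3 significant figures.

Total Vd = 2.3 × 105 = 241.5 L
Loading dose = Vd × C = 241.5 × 28 = 6762 mg
CL = 86.7 mL/min = 86.7 × 0.06 = 5.202 L/h
Maintenance infusion rate = CL × Css = 5.202 × 28 = 145.7 mg/h

(a) 6760 mg; (b) 146 mg/h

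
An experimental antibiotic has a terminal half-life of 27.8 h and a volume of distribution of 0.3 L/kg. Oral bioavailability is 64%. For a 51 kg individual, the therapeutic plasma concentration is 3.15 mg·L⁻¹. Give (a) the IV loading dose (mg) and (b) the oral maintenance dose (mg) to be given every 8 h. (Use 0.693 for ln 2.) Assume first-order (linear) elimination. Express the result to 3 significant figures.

Vd = 0.3 L/kg × 51 kg = 15.30 L
LD = Vd × C = 15.30 × 3.15 = 48.20 mg
CL = 0.693 × Vd / t½ = 0.693 × 15.30 / 27.8 = 0.3814 L/h
D = CL × Css × τ / F = 0.3814 × 3.15 × 8 / 0.64 = 15.02 mg

(a) 48.2 mg; (b) 15.0 mg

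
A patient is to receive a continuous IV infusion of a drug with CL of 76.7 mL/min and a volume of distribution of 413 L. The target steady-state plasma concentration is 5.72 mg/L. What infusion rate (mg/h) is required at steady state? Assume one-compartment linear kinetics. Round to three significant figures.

26.3 mg/h

CL = 76.7 mL/min × 60/1000 = 4.602 L/h
R₀ = 4.602 × 5.72 = 26.32 mg/h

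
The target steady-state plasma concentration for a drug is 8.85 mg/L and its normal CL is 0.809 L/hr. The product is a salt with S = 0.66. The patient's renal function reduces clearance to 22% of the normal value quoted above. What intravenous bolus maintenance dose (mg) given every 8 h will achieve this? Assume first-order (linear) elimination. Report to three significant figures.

Patient clearance = 0.22 × 0.8090 = 0.1780 L/h
D = CL × Css × τ / S = 0.1780 × 8.85 × 8 / 0.66 = 19.09 mg

19.1 mg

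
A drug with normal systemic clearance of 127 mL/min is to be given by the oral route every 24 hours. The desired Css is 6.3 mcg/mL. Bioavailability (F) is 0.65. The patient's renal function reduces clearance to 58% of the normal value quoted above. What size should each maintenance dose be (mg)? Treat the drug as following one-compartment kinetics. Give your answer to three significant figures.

CL = 127 mL/min × 60/1000 = 7.620 L/h
Patient clearance = 0.58 × 7.620 = 4.420 L/h
D = CL × Css × τ / F = 4.420 × 6.3 × 24 / 0.65 = 1028 mg

1030 mg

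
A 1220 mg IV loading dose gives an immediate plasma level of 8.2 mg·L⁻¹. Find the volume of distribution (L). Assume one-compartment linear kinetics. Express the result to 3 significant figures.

Immediately after an IV bolus, C₀ = Dose / Vd, so Vd = Dose / C₀.
Vd = 1220 / 8.2 = 148.8 L

149 L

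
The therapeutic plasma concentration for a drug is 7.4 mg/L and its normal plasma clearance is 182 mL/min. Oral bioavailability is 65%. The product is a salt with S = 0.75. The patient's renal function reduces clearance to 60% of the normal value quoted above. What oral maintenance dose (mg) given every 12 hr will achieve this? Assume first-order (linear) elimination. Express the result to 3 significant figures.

1190 mg

CL = 182 mL/min = 182 × 0.06 = 10.92 L/h
Patient clearance = 0.6 × 10.92 = 6.552 L/h
D = CL × Css × τ / F / S = 6.552 × 7.4 × 12 / 0.65 / 0.75 = 1193 mg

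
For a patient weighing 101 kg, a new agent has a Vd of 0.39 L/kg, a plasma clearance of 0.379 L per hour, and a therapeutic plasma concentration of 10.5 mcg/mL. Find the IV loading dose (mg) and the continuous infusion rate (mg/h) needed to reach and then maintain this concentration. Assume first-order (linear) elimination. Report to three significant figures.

Total Vd = 0.39 × 101 = 39.39 L
Loading dose = Vd × C = 39.39 × 10.5 = 413.6 mg
Maintenance infusion rate = CL × Css = 0.3790 × 10.5 = 3.980 mg/h

(a) 414 mg; (b) 3.98 mg/h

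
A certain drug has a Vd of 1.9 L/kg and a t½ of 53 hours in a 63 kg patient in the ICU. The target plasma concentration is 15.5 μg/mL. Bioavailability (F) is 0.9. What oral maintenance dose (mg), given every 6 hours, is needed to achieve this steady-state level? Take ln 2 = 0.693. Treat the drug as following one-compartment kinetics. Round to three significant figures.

162 mg

Total Vd = 1.9 × 63 = 119.7 L
CL = ln 2 · Vd / t½ = 0.693 × 119.7 / 53 = 1.565 L/h
D = CL × Css × τ / F = 1.565 × 15.5 × 6 / 0.9 = 161.7 mg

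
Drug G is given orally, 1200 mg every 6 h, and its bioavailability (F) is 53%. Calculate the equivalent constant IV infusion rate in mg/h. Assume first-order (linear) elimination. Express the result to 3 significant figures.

Equivalent systemic input: infusion rate = F·D/τ.
Rate = 0.53 × 1200 / 6 = 106.0 mg/h

106 mg/h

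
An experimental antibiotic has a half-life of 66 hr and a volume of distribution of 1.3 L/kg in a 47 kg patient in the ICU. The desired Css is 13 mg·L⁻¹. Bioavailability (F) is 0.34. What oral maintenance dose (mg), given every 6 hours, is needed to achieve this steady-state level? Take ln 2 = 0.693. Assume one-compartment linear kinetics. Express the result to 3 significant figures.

Total Vd = 1.3 × 47 = 61.10 L
CL = ln 2 · Vd / t½ = 0.693 × 61.10 / 66 = 0.6416 L/h
D = CL × Css × τ / F = 0.6416 × 13 × 6 / 0.34 = 147.2 mg

147 mg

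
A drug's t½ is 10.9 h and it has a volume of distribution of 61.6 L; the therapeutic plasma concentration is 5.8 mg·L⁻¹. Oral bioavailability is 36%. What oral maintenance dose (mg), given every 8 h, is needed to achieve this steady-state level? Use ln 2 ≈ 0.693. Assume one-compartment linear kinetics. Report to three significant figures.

CL = 0.693 × Vd / t½ = 0.693 × 61.60 / 10.9 = 3.916 L/h
D = CL × Css × τ / F = 3.916 × 5.8 × 8 / 0.36 = 504.7 mg

505 mg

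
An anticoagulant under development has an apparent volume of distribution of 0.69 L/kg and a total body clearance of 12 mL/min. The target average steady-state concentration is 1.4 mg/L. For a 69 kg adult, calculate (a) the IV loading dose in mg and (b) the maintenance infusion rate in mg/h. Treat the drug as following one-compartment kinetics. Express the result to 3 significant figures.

(a) 66.7 mg; (b) 1.01 mg/h

Total Vd = 0.69 × 69 = 47.61 L
Loading: fill Vd to C_target → 47.61 L × 1.4 mg/L = 66.65 mg
CL = 12 mL/min = 12 × 0.06 = 0.7200 L/h
Maintenance: replace elimination → rate = CL × Css = 0.7200 × 1.4 = 1.008 mg/h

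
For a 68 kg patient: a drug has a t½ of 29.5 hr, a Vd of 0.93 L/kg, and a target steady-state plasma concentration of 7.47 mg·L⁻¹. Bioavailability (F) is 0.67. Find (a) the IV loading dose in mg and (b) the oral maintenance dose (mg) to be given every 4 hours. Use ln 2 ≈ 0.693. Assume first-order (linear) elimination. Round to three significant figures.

Vd = 0.93 L/kg × 68 kg = 63.24 L
LD = Vd × C = 63.24 × 7.47 = 472.4 mg
CL = 0.693 × Vd / t½ = 0.693 × 63.24 / 29.5 = 1.486 L/h
D = CL × Css × τ / F = 1.486 × 7.47 × 4 / 0.67 = 66.27 mg

(a) 472 mg; (b) 66.3 mg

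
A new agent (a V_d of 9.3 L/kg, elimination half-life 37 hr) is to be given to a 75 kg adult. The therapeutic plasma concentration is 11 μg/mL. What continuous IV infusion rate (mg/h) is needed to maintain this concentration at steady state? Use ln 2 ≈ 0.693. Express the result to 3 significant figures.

144 mg/h

Total Vd = 9.3 × 75 = 697.5 L
CL = ln 2 · Vd / t½ = 0.693 × 697.5 / 37 = 13.06 L/h
Infusion rate = CL × Css = 13.06 × 11 = 143.7 mg/h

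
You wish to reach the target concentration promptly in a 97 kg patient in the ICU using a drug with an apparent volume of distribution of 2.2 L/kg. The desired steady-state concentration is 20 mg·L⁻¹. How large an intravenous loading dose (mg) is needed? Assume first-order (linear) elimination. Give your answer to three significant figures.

Total Vd = 2.2 × 97 = 213.4 L
The loading dose fills Vd to the target concentration.
LD = Vd × C = 213.4 × 20.00 = 4268 mg

4270 mg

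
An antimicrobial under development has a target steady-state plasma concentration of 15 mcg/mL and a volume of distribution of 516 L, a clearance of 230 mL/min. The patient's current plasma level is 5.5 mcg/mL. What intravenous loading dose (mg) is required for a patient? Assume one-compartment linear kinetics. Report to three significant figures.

4900 mg

Concentration deficit ΔC = 15 − 5.5 = 9.500 mg/L
LD = Vd × ΔC = 516.0 × 9.500 = 4902 mg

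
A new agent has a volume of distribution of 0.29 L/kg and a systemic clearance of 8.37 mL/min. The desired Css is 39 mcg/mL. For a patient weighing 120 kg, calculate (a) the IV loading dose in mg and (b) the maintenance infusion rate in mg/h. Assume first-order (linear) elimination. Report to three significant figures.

Vd(total) = 120 kg × 0.29 L/kg = 34.80 L
LD = Vd · C_target = 34.80 × 39 = 1357 mg
CL = 8.37 mL/min × 60/1000 = 0.5022 L/h
Infusion rate = 0.5022 L/h × 39 mg/L = 19.59 mg/h

(a) 1360 mg; (b) 19.6 mg/h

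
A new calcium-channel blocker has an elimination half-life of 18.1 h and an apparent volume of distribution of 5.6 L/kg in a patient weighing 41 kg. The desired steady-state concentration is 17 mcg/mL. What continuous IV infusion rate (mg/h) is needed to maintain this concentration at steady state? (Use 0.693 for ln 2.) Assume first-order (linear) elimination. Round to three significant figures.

Vd(total) = 41 kg × 5.6 L/kg = 229.6 L
CL = ln 2 · Vd / t½ = 0.693 × 229.6 / 18.1 = 8.791 L/h
Infusion rate = CL × Css = 8.791 × 17 = 149.4 mg/h

149 mg/h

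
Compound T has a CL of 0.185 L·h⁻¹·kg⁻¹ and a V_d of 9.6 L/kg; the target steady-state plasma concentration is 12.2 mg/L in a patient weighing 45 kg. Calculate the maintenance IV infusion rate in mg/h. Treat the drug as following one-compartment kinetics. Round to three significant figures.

102 mg/h

CL = 0.185 L·h⁻¹·kg⁻¹ × 45 kg = 8.325 L/h
At steady state, infusion rate equals elimination rate: rate in = CL × Css.
R₀ = 8.325 × 12.2 = 101.6 mg/h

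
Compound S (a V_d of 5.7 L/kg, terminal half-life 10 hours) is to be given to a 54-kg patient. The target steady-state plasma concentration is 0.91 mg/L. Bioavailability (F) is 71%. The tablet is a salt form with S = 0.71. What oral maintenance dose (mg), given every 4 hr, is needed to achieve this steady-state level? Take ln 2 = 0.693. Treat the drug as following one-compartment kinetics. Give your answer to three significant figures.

Total Vd = 5.7 × 54 = 307.8 L
k = 0.693/10 = 0.06930 h⁻¹, so CL = k·Vd = 0.06930 × 307.8 = 21.33 L/h
D = CL × Css × τ / F / S = 21.33 × 0.91 × 4 / 0.71 / 0.71 = 154.0 mg

154 mg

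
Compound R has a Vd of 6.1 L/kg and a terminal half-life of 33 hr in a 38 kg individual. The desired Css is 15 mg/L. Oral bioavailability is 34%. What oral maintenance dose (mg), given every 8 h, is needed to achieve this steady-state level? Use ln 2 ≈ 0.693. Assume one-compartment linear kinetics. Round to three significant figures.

Total Vd = 6.1 × 38 = 231.8 L
k = 0.693/33 = 0.02100 h⁻¹, so CL = k·Vd = 0.02100 × 231.8 = 4.868 L/h
D = CL × Css × τ / F = 4.868 × 15 × 8 / 0.34 = 1718 mg

1720 mg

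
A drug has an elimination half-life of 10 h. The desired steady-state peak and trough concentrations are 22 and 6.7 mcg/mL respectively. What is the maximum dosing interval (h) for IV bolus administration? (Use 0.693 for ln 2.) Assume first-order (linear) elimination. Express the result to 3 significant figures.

17.2 h

k = 0.693 / t½ = 0.693 / 10 = 0.06930 h⁻¹
Between IV bolus doses, concentration decays as C = C₀·e^(−kτ), so C_peak/C_trough = e^(kτ).
τ_max = ln(C_peak/C_trough) / k = ln(22/6.7) / 0.06930 = 1.189 / 0.06930 = 17.16 h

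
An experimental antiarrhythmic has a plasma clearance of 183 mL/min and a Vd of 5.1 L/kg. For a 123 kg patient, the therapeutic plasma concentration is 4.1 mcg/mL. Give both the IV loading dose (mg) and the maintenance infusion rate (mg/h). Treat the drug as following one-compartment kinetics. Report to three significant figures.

(a) 2570 mg; (b) 45.0 mg/h

Vd = 5.1 L/kg × 123 kg = 627.3 L
Loading dose = Vd × C = 627.3 × 4.1 = 2572 mg
CL = 183 mL/min × 60/1000 = 10.98 L/h
Maintenance infusion rate = CL × Css = 10.98 × 4.1 = 45.02 mg/h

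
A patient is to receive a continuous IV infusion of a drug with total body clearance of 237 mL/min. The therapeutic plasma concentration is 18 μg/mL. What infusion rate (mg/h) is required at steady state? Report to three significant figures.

256 mg/h

CL = 237 mL/min × 60/1000 = 14.22 L/h
Infusion rate = CL · Css = 14.22 L/h × 18 mg/L = 256.0 mg/h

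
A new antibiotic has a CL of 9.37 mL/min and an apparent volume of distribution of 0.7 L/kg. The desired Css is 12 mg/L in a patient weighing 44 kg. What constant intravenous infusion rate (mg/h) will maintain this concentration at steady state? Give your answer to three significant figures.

CL = 9.37 mL/min × 60/1000 = 0.5622 L/h
Maintenance depends on clearance, not Vd — rate in must match rate out.
Rate = CL × Css = 0.5622 × 12 = 6.746 mg/h

6.75 mg/h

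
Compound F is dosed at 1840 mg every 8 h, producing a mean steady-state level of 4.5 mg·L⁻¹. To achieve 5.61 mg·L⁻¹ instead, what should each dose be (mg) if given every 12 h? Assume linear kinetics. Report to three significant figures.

For first-order elimination, Css ∝ F·D/(CL·τ); F and CL are unchanged, so Css ∝ D/τ.
D₂ = D₁ × (Css,target / Css,current) × (τ₂/τ₁) = 1840 × (5.61/4.5) × (12/8) = 3441 mg

3440 mg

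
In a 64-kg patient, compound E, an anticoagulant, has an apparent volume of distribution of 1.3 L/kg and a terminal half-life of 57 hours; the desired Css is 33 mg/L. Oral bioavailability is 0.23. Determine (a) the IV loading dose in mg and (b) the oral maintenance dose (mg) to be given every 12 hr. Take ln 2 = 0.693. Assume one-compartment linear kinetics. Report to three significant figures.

Total Vd = 1.3 × 64 = 83.20 L
LD = Vd × C = 83.20 × 33 = 2746 mg
CL = 0.693 × Vd / t½ = 0.693 × 83.20 / 57 = 1.012 L/h
D = CL × Css × τ / F = 1.012 × 33 × 12 / 0.23 = 1742 mg

(a) 2750 mg; (b) 1740 mg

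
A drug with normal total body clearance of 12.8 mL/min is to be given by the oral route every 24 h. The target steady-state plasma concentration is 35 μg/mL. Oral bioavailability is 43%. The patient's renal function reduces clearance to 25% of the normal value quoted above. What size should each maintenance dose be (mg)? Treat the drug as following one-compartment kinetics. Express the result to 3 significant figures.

CL = 12.8 mL/min = 12.8 × 0.06 = 0.7680 L/h
Patient clearance = 0.25 × 0.7680 = 0.1920 L/h
D = CL × Css × τ / F = 0.1920 × 35 × 24 / 0.43 = 375.1 mg

375 mg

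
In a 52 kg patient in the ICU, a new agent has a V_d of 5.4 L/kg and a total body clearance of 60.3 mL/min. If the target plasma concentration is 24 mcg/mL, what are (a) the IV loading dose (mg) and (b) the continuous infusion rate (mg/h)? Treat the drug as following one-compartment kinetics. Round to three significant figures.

(a) 6740 mg; (b) 86.8 mg/h

Total Vd = 5.4 × 52 = 280.8 L
Loading dose = Vd × C = 280.8 × 24 = 6739 mg
CL = 60.3 mL/min = 60.3 × 0.06 = 3.618 L/h
Maintenance: replace elimination → rate = CL × Css = 3.618 × 24 = 86.83 mg/h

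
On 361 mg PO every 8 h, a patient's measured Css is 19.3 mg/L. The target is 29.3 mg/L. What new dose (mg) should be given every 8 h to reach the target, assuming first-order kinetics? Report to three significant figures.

With linear kinetics, Css is proportional to dose rate (D/τ) at fixed clearance.
D₂ = D₁ × (Css,target / Css,current) = 361 × 29.3/19.3 = 548.0 mg

548 mg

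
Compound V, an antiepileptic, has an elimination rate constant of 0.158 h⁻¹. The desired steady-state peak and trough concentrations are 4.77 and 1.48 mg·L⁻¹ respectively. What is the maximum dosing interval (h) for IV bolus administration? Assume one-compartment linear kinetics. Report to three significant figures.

7.41 h

Between IV bolus doses, concentration decays as C = C₀·e^(−kτ), so C_peak/C_trough = e^(kτ).
τ_max = ln(C_peak/C_trough) / k = ln(4.77/1.48) / 0.1580 = 1.170 / 0.1580 = 7.405 h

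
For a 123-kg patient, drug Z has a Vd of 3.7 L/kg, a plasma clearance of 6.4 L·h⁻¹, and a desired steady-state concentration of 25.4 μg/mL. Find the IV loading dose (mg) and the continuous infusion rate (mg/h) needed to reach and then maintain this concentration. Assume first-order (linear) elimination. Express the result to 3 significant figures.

Vd(total) = 123 kg × 3.7 L/kg = 455.1 L
LD = Vd · C_target = 455.1 × 25.4 = 11560 mg
Infusion rate = 6.400 L/h × 25.4 mg/L = 162.6 mg/h

(a) 11600 mg; (b) 163 mg/h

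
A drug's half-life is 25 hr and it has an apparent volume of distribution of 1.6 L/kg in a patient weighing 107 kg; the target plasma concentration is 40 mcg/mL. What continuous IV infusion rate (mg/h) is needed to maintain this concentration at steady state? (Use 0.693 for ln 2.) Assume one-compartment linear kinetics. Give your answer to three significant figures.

190 mg/h

Vd = 1.6 L/kg × 107 kg = 171.2 L
CL = ln 2 · Vd / t½ = 0.693 × 171.2 / 25 = 4.746 L/h
Infusion rate = CL × Css = 4.746 × 40 = 189.8 mg/h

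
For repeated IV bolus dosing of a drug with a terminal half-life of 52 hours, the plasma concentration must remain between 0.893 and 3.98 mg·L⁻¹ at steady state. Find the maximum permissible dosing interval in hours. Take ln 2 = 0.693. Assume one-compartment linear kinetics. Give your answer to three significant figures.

k = 0.693 / t½ = 0.693 / 52 = 0.01333 h⁻¹
Between IV bolus doses, concentration decays as C = C₀·e^(−kτ), so C_peak/C_trough = e^(kτ).
τ_max = ln(C_peak/C_trough) / k = ln(3.98/0.893) / 0.01333 = 1.494 / 0.01333 = 112.1 h

112 h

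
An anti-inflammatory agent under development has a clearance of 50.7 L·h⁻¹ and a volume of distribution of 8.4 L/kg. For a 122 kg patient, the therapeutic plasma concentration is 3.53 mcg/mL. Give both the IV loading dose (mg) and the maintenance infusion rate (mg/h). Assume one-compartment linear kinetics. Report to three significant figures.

(a) 3620 mg; (b) 179 mg/h

Vd = 8.4 L/kg × 122 kg = 1025 L
LD = Vd · C_target = 1025 × 3.53 = 3618 mg
Maintenance: replace elimination → rate = CL × Css = 50.70 × 3.53 = 179.0 mg/h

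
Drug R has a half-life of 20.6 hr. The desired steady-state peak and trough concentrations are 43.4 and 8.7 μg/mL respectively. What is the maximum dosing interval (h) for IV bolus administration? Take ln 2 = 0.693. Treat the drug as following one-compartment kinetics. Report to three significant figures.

k = 0.693 / t½ = 0.693 / 20.6 = 0.03364 h⁻¹
Between IV bolus doses, concentration decays as C = C₀·e^(−kτ), so C_peak/C_trough = e^(kτ).
τ_max = ln(C_peak/C_trough) / k = ln(43.4/8.7) / 0.03364 = 1.607 / 0.03364 = 47.77 h

47.8 h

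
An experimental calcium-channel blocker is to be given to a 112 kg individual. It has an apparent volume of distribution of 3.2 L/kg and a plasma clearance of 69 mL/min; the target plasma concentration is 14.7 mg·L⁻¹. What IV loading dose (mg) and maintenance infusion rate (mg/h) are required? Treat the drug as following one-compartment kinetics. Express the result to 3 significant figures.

Vd(total) = 112 kg × 3.2 L/kg = 358.4 L
Loading dose = Vd × C = 358.4 × 14.7 = 5268 mg
CL = 69 mL/min × 60/1000 = 4.140 L/h
Infusion rate = 4.140 L/h × 14.7 mg/L = 60.86 mg/h

(a) 5270 mg; (b) 60.9 mg/h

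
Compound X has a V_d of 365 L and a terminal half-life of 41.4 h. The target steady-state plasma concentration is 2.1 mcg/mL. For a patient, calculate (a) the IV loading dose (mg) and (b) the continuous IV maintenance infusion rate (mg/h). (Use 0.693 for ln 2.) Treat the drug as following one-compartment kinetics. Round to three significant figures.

(a) 767 mg; (b) 12.8 mg/h

LD = Vd × C = 365.0 × 2.1 = 766.5 mg
CL = 0.693 × Vd / t½ = 0.693 × 365.0 / 41.4 = 6.110 L/h
Infusion rate = CL × Css = 6.110 × 2.1 = 12.83 mg/h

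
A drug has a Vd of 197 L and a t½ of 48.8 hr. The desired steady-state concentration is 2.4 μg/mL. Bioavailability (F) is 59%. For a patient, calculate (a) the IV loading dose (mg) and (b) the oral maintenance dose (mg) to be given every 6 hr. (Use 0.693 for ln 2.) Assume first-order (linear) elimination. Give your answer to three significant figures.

LD = Vd × C = 197.0 × 2.4 = 472.8 mg
CL = 0.693 × Vd / t½ = 0.693 × 197.0 / 48.8 = 2.798 L/h
D = CL × Css × τ / F = 2.798 × 2.4 × 6 / 0.59 = 68.29 mg

(a) 473 mg; (b) 68.3 mg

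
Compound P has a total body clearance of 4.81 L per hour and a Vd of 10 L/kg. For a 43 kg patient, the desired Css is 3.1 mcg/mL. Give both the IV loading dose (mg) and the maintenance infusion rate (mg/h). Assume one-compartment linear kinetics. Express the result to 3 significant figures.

Total Vd = 10 × 43 = 430.0 L
Loading dose = Vd × C = 430.0 × 3.1 = 1333 mg
Infusion rate = 4.810 L/h × 3.1 mg/L = 14.91 mg/h

(a) 1330 mg; (b) 14.9 mg/h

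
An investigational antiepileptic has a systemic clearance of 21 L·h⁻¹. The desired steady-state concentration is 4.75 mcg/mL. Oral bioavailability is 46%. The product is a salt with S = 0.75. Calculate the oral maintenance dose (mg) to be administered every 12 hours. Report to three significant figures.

At steady state, dose per interval replaces the amount cleared in that interval: F·S·D/τ = CL·Css.
D = CL × Css × τ / F / S = 21.00 × 4.75 × 12 / 0.46 / 0.75 = 3470 mg

3470 mg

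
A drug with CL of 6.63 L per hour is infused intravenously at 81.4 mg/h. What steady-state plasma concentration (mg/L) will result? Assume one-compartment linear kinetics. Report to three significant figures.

Css = rate / CL = 81.4 / 6.630 = 12.28 mg/L

12.3 mg/L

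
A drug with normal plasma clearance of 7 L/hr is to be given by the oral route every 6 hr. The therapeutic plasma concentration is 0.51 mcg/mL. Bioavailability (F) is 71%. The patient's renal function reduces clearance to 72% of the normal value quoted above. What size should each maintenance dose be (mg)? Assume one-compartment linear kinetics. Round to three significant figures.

Patient clearance = 0.72 × 7.000 = 5.040 L/h
D = CL × Css × τ / F = 5.040 × 0.51 × 6 / 0.71 = 21.72 mg

21.7 mg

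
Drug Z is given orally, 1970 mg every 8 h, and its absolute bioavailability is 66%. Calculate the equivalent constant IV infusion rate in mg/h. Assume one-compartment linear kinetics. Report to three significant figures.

Equivalent systemic input: infusion rate = F·D/τ.
Rate = 0.66 × 1970 / 8 = 162.5 mg/h

163 mg/h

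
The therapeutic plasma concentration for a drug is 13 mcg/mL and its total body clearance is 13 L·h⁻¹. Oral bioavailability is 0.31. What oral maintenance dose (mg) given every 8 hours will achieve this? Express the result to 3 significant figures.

4360 mg

D = CL × Css × τ / F = 13.00 × 13 × 8 / 0.31 = 4361 mg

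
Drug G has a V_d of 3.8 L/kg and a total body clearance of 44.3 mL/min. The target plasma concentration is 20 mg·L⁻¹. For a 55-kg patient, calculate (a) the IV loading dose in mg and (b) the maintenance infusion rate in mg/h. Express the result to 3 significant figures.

Vd(total) = 55 kg × 3.8 L/kg = 209.0 L
LD = Vd · C_target = 209.0 × 20 = 4180 mg
Convert clearance: 44.3 mL/min × 60 min/h ÷ 1000 mL/L = 2.658 L/h
Maintenance infusion rate = CL × Css = 2.658 × 20 = 53.16 mg/h

(a) 4180 mg; (b) 53.2 mg/h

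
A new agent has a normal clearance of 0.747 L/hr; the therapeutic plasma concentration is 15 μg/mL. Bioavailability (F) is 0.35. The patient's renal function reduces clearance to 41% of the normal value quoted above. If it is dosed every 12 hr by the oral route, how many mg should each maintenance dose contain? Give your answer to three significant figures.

158 mg

Patient clearance = 0.41 × 0.7470 = 0.3063 L/h
D = CL × Css × τ / F = 0.3063 × 15 × 12 / 0.35 = 157.5 mg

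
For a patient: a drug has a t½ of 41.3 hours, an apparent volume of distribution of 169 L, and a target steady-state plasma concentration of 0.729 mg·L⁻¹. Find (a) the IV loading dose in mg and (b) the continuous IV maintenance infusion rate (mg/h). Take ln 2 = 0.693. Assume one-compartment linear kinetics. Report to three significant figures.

LD = Vd × C = 169.0 × 0.729 = 123.2 mg
CL = 0.693 × Vd / t½ = 0.693 × 169.0 / 41.3 = 2.836 L/h
Infusion rate = CL × Css = 2.836 × 0.729 = 2.067 mg/h

(a) 123 mg; (b) 2.07 mg/h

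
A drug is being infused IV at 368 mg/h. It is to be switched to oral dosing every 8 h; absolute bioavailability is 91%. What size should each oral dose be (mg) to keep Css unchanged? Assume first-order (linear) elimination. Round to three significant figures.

3240 mg

To maintain the same Css, the systemic dosing rate must be unchanged: F·D/τ = infusion rate.
D = rate × τ / F = 368 × 8 / 0.91 = 3235 mg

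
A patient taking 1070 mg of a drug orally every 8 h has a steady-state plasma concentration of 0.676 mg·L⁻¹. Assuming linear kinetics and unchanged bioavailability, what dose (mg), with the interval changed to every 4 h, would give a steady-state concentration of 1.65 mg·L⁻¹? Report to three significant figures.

1310 mg

With linear kinetics, Css is proportional to dose rate (D/τ) at fixed clearance.
D₂ = D₁ × (Css,target / Css,current) × (τ₂/τ₁) = 1070 × (1.65/0.676) × (4/8) = 1306 mg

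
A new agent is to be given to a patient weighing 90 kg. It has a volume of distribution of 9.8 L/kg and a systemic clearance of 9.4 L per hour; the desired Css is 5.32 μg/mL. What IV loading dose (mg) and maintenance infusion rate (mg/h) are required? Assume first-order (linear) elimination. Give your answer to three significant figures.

Total Vd = 9.8 × 90 = 882.0 L
Loading: fill Vd to C_target → 882.0 L × 5.32 mg/L = 4692 mg
Maintenance infusion rate = CL × Css = 9.400 × 5.32 = 50.01 mg/h

(a) 4690 mg; (b) 50.0 mg/h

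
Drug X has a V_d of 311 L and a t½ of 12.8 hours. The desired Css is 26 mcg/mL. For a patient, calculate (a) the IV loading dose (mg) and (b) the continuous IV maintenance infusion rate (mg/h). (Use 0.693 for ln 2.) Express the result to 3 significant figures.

(a) 8090 mg; (b) 438 mg/h

LD = Vd × C = 311.0 × 26 = 8086 mg
CL = 0.693 × Vd / t½ = 0.693 × 311.0 / 12.8 = 16.84 L/h
Infusion rate = CL × Css = 16.84 × 26 = 437.8 mg/h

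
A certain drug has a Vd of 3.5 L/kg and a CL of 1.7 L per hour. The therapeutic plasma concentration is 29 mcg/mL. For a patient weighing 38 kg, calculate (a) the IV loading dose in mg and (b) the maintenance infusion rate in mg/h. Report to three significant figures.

(a) 3860 mg; (b) 49.3 mg/h

Vd = 3.5 L/kg × 38 kg = 133.0 L
LD = Vd · C_target = 133.0 × 29 = 3857 mg
Maintenance infusion rate = CL × Css = 1.700 × 29 = 49.30 mg/h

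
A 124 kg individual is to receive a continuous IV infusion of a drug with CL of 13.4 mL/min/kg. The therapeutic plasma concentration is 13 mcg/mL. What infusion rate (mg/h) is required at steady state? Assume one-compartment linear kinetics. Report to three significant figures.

1300 mg/h

CL = 13.4 mL/min/kg × 124 kg = 1662 mL/min = 1662 × 60/1000 = 99.72 L/h
Rate = CL × Css = 99.72 × 13 = 1296 mg/h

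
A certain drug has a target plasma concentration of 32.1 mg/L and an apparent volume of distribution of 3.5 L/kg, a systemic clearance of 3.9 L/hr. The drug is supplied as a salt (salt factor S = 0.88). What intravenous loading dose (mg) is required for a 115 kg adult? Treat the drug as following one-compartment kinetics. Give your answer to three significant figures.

14700 mg

Total Vd = 3.5 × 115 = 402.5 L
LD is governed by Vd — clearance does not enter the loading-dose calculation.
LD = Vd × C / S = 402.5 × 32.10 / 0.88 = 14680 mg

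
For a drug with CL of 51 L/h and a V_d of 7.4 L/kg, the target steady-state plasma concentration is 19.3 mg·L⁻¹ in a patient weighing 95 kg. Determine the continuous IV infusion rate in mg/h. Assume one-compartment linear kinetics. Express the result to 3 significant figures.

984 mg/h

Infusion rate = CL · Css = 51.00 L/h × 19.3 mg/L = 984.3 mg/h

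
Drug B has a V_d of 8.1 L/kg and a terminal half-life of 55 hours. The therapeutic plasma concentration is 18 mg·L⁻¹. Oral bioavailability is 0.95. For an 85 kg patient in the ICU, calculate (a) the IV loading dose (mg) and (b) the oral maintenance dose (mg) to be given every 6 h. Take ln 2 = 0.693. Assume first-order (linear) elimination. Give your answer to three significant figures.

Vd(total) = 85 kg × 8.1 L/kg = 688.5 L
LD = Vd × C = 688.5 × 18 = 12390 mg
CL = 0.693 × Vd / t½ = 0.693 × 688.5 / 55 = 8.675 L/h
D = CL × Css × τ / F = 8.675 × 18 × 6 / 0.95 = 986.2 mg

(a) 12400 mg; (b) 986 mg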